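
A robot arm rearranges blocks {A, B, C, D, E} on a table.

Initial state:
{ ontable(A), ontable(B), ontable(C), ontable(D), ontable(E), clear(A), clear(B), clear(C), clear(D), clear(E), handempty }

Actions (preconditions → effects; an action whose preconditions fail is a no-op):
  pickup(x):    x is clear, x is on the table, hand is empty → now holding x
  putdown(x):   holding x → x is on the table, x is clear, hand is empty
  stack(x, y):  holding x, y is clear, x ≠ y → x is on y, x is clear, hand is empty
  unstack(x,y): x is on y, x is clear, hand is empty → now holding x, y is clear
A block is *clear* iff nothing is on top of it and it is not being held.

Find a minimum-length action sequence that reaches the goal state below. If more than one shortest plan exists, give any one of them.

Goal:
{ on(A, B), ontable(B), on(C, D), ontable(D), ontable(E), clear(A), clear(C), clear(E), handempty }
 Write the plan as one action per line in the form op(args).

step 1 (pickup(A)): towers=[B; C; D; E] holding=A
step 2 (stack(A, B)): towers=[B/A; C; D; E] holding=-
step 3 (pickup(C)): towers=[B/A; D; E] holding=C
step 4 (stack(C, D)): towers=[B/A; D/C; E] holding=-
goal check: towers=[B/A; D/C; E] holding=- — reached (length 4, optimal by BFS)

pickup(A)
stack(A, B)
pickup(C)
stack(C, D)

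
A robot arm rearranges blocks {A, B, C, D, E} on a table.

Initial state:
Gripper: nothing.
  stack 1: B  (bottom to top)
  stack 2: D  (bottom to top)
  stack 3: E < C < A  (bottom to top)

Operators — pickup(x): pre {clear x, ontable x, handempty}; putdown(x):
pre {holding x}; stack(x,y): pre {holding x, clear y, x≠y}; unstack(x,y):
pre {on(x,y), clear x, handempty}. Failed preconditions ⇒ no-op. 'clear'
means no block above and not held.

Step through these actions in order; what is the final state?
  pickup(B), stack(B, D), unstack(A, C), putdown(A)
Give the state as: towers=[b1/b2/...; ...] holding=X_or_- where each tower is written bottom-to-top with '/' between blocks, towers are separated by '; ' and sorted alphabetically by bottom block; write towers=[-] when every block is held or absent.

towers=[A; D/B; E/C] holding=-

step 1 (pickup(B)): towers=[D; E/C/A] holding=B
step 2 (stack(B, D)): towers=[D/B; E/C/A] holding=-
step 3 (unstack(A, C)): towers=[D/B; E/C] holding=A
step 4 (putdown(A)): towers=[A; D/B; E/C] holding=-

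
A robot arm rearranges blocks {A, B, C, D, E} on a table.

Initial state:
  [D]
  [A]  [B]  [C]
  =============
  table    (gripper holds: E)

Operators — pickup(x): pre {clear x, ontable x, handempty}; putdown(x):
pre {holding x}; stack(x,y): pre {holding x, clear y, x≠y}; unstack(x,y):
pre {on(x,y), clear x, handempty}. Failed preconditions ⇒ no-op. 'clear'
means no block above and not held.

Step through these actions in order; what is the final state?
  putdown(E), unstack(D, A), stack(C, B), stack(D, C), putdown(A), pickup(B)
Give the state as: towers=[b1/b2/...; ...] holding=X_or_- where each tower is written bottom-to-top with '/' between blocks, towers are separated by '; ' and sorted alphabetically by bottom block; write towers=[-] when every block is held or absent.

towers=[A; C/D; E] holding=B

step 1 (putdown(E)): towers=[A/D; B; C; E] holding=-
step 2 (unstack(D, A)): towers=[A; B; C; E] holding=D
step 3 (stack(C, B)) [no-op]: towers=[A; B; C; E] holding=D
step 4 (stack(D, C)): towers=[A; B; C/D; E] holding=-
step 5 (putdown(A)) [no-op]: towers=[A; B; C/D; E] holding=-
step 6 (pickup(B)): towers=[A; C/D; E] holding=B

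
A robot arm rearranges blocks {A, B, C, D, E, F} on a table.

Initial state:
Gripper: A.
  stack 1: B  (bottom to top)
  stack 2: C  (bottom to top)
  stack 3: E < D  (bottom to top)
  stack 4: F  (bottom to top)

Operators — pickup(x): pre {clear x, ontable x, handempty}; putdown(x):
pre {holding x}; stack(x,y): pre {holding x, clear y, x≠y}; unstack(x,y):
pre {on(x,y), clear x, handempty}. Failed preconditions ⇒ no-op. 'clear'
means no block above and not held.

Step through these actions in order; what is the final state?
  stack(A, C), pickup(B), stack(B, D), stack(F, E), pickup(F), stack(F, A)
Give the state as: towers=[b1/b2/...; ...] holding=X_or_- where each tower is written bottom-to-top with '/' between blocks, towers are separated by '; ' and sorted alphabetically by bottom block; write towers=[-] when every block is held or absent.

towers=[C/A/F; E/D/B] holding=-

step 1 (stack(A, C)): towers=[B; C/A; E/D; F] holding=-
step 2 (pickup(B)): towers=[C/A; E/D; F] holding=B
step 3 (stack(B, D)): towers=[C/A; E/D/B; F] holding=-
step 4 (stack(F, E)) [no-op]: towers=[C/A; E/D/B; F] holding=-
step 5 (pickup(F)): towers=[C/A; E/D/B] holding=F
step 6 (stack(F, A)): towers=[C/A/F; E/D/B] holding=-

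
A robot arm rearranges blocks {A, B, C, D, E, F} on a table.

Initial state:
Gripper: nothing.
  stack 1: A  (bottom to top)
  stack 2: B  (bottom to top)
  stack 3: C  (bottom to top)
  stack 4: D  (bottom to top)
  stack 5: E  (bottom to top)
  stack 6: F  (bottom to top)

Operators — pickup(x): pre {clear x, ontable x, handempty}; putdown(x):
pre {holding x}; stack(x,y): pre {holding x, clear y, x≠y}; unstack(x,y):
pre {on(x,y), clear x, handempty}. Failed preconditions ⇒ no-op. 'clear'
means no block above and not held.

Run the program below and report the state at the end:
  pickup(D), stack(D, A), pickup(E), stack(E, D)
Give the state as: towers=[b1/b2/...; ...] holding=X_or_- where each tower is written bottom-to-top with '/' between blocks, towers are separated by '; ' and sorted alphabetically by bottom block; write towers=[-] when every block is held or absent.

towers=[A/D/E; B; C; F] holding=-

step 1 (pickup(D)): towers=[A; B; C; E; F] holding=D
step 2 (stack(D, A)): towers=[A/D; B; C; E; F] holding=-
step 3 (pickup(E)): towers=[A/D; B; C; F] holding=E
step 4 (stack(E, D)): towers=[A/D/E; B; C; F] holding=-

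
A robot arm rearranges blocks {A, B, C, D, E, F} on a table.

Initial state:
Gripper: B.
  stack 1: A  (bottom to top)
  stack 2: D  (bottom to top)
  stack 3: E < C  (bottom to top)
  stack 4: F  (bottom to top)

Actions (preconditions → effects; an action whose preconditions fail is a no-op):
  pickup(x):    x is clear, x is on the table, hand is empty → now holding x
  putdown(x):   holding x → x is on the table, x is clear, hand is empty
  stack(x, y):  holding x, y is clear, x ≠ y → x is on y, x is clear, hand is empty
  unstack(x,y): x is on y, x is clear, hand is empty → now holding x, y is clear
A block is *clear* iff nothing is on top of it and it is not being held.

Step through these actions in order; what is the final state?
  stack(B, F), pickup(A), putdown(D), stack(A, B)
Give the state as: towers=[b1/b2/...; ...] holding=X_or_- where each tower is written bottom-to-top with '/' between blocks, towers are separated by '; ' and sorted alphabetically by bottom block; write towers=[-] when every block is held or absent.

step 1 (stack(B, F)): towers=[A; D; E/C; F/B] holding=-
step 2 (pickup(A)): towers=[D; E/C; F/B] holding=A
step 3 (putdown(D)) [no-op]: towers=[D; E/C; F/B] holding=A
step 4 (stack(A, B)): towers=[D; E/C; F/B/A] holding=-

towers=[D; E/C; F/B/A] holding=-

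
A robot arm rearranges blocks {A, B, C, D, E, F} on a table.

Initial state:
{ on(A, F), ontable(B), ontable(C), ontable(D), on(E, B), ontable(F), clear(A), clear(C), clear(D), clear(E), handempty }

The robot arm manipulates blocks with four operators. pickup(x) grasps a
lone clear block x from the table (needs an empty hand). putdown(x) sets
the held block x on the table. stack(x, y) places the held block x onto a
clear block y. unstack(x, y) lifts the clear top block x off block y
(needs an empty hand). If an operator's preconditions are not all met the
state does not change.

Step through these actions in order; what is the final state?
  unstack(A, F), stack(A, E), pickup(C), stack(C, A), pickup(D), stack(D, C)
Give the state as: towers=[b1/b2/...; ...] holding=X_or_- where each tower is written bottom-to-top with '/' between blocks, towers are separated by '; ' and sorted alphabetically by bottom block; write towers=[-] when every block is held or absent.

towers=[B/E/A/C/D; F] holding=-

step 1 (unstack(A, F)): towers=[B/E; C; D; F] holding=A
step 2 (stack(A, E)): towers=[B/E/A; C; D; F] holding=-
step 3 (pickup(C)): towers=[B/E/A; D; F] holding=C
step 4 (stack(C, A)): towers=[B/E/A/C; D; F] holding=-
step 5 (pickup(D)): towers=[B/E/A/C; F] holding=D
step 6 (stack(D, C)): towers=[B/E/A/C/D; F] holding=-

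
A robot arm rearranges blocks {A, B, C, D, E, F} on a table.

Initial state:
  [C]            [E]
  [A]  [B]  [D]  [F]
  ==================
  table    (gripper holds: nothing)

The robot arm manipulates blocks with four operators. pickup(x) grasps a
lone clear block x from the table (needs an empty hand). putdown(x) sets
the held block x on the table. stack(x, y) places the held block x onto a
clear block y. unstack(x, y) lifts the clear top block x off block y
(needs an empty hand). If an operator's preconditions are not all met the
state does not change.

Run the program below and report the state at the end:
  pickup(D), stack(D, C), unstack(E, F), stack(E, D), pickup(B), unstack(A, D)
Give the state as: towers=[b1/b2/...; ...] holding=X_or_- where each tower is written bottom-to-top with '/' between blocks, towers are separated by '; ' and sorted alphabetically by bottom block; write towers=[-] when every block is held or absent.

step 1 (pickup(D)): towers=[A/C; B; F/E] holding=D
step 2 (stack(D, C)): towers=[A/C/D; B; F/E] holding=-
step 3 (unstack(E, F)): towers=[A/C/D; B; F] holding=E
step 4 (stack(E, D)): towers=[A/C/D/E; B; F] holding=-
step 5 (pickup(B)): towers=[A/C/D/E; F] holding=B
step 6 (unstack(A, D)) [no-op]: towers=[A/C/D/E; F] holding=B

towers=[A/C/D/E; F] holding=B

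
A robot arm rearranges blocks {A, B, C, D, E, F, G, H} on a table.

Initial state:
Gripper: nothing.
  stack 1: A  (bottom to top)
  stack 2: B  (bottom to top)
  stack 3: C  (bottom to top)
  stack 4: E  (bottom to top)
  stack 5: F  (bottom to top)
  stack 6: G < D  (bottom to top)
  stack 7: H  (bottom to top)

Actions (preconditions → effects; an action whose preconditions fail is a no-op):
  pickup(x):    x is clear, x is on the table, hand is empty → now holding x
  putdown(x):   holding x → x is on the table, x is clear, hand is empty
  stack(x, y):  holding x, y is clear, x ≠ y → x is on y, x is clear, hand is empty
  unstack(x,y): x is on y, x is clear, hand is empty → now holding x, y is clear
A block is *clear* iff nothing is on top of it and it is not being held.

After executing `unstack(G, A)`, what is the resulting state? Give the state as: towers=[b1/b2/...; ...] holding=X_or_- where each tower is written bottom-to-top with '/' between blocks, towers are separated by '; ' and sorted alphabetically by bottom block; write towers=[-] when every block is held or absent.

before: towers=[A; B; C; E; F; G/D; H] holding=-
pre[unstack(G, A)]: on(G,A) ✗, clear(G) ✗, handempty ✓
on(G,A), clear(G) unmet → unstack(G, A) is a no-op
after:  towers=[A; B; C; E; F; G/D; H] holding=-

towers=[A; B; C; E; F; G/D; H] holding=-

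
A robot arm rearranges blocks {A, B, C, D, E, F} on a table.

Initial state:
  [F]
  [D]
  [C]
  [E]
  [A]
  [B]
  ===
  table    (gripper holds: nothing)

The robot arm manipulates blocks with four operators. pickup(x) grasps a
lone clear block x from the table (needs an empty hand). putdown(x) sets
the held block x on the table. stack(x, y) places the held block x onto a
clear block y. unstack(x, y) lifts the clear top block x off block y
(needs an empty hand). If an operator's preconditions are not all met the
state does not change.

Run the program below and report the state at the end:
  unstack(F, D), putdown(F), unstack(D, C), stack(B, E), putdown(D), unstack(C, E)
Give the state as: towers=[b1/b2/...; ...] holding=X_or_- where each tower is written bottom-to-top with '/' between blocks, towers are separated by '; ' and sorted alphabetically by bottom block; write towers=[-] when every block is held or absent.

towers=[B/A/E; D; F] holding=C

step 1 (unstack(F, D)): towers=[B/A/E/C/D] holding=F
step 2 (putdown(F)): towers=[B/A/E/C/D; F] holding=-
step 3 (unstack(D, C)): towers=[B/A/E/C; F] holding=D
step 4 (stack(B, E)) [no-op]: towers=[B/A/E/C; F] holding=D
step 5 (putdown(D)): towers=[B/A/E/C; D; F] holding=-
step 6 (unstack(C, E)): towers=[B/A/E; D; F] holding=C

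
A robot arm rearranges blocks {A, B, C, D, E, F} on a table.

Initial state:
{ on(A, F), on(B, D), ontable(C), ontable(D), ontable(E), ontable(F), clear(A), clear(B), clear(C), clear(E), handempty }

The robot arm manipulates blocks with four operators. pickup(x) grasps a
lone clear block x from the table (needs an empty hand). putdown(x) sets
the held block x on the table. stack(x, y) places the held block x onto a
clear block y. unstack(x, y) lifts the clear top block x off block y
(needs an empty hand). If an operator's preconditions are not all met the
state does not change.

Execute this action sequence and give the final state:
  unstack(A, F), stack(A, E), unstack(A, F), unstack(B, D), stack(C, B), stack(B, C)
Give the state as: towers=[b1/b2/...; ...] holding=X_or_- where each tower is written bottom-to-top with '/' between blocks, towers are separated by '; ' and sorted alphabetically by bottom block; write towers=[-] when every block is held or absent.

towers=[C/B; D; E/A; F] holding=-

step 1 (unstack(A, F)): towers=[C; D/B; E; F] holding=A
step 2 (stack(A, E)): towers=[C; D/B; E/A; F] holding=-
step 3 (unstack(A, F)) [no-op]: towers=[C; D/B; E/A; F] holding=-
step 4 (unstack(B, D)): towers=[C; D; E/A; F] holding=B
step 5 (stack(C, B)) [no-op]: towers=[C; D; E/A; F] holding=B
step 6 (stack(B, C)): towers=[C/B; D; E/A; F] holding=-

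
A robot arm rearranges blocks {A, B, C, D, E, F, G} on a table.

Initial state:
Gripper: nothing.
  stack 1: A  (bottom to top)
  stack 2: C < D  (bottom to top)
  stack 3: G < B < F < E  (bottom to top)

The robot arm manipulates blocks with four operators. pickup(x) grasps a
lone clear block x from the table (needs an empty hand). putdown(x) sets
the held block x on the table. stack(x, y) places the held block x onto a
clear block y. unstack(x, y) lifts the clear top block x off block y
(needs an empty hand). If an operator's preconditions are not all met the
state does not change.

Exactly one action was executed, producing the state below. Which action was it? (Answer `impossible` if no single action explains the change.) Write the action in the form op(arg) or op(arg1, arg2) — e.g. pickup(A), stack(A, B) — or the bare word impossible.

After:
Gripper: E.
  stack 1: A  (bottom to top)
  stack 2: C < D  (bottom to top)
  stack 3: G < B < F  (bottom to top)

target: towers=[A; C/D; G/B/F] holding=E
     unstack(D, C) → towers=[A; C; G/B/F/E] holding=D
         pickup(A) → towers=[C/D; G/B/F/E] holding=A
     unstack(E, F) → towers=[A; C/D; G/B/F] holding=E  ← match

unstack(E, F)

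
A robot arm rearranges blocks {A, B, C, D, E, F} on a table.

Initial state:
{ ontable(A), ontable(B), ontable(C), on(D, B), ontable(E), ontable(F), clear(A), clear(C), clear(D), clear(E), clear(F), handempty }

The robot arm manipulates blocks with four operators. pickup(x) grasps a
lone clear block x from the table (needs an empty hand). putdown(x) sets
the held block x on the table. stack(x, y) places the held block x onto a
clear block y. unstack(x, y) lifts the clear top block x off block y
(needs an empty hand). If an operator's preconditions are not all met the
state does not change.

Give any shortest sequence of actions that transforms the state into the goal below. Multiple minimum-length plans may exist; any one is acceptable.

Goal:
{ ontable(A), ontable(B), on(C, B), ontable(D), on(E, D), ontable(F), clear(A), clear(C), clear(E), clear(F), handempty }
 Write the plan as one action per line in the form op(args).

step 1 (unstack(D, B)): towers=[A; B; C; E; F] holding=D
step 2 (putdown(D)): towers=[A; B; C; D; E; F] holding=-
step 3 (pickup(E)): towers=[A; B; C; D; F] holding=E
step 4 (stack(E, D)): towers=[A; B; C; D/E; F] holding=-
step 5 (pickup(C)): towers=[A; B; D/E; F] holding=C
step 6 (stack(C, B)): towers=[A; B/C; D/E; F] holding=-
goal check: towers=[A; B/C; D/E; F] holding=- — reached (length 6, optimal by BFS)

unstack(D, B)
putdown(D)
pickup(E)
stack(E, D)
pickup(C)
stack(C, B)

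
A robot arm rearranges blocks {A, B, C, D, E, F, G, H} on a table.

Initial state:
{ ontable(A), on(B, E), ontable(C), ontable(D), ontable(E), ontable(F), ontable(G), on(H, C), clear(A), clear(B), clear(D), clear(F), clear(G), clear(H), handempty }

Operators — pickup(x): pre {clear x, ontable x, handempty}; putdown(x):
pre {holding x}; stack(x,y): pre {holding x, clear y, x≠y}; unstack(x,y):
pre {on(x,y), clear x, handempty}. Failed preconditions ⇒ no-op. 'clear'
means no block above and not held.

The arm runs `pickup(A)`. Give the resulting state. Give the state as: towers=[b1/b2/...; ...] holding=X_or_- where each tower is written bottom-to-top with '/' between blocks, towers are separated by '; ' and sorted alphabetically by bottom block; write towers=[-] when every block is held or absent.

towers=[C/H; D; E/B; F; G] holding=A

before: towers=[A; C/H; D; E/B; F; G] holding=-
pre[pickup(A)]: clear(A) ok, ontable(A) ok, handempty ok
all met → apply pickup(A)
after:  towers=[C/H; D; E/B; F; G] holding=A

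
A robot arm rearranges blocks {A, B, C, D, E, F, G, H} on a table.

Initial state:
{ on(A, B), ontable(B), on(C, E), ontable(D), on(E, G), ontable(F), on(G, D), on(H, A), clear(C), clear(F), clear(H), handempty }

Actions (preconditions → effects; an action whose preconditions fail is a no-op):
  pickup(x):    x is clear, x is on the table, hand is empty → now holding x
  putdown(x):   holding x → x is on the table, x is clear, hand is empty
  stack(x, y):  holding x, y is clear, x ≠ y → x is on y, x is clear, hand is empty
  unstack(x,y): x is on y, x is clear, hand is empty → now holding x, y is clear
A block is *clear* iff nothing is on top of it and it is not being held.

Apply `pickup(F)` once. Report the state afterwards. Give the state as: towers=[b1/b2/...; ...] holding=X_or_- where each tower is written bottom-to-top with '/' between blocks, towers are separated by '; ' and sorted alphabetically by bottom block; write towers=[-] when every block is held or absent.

towers=[B/A/H; D/G/E/C] holding=F

before: towers=[B/A/H; D/G/E/C; F] holding=-
pre[pickup(F)]: clear(F) yes, ontable(F) yes, handempty yes
all met → apply pickup(F)
after:  towers=[B/A/H; D/G/E/C] holding=F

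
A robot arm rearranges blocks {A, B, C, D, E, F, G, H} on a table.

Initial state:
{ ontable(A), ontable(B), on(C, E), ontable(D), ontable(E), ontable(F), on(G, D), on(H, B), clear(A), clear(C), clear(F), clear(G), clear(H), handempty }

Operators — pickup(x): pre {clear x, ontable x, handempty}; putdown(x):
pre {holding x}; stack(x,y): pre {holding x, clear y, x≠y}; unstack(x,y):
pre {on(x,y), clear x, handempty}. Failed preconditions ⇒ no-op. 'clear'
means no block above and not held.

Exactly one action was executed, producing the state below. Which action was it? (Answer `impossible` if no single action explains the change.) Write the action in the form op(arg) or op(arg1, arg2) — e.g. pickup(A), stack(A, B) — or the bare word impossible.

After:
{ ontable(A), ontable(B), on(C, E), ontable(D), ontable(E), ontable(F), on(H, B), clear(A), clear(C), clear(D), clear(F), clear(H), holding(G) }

unstack(G, D)

target: towers=[A; B/H; D; E/C; F] holding=G
     unstack(G, D) → towers=[A; B/H; D; E/C; F] holding=G  ← match
         pickup(A) → towers=[B/H; D/G; E/C; F] holding=A
     unstack(H, B) → towers=[A; B; D/G; E/C; F] holding=H
         pickup(F) → towers=[A; B/H; D/G; E/C] holding=F
     unstack(C, E) → towers=[A; B/H; D/G; E; F] holding=C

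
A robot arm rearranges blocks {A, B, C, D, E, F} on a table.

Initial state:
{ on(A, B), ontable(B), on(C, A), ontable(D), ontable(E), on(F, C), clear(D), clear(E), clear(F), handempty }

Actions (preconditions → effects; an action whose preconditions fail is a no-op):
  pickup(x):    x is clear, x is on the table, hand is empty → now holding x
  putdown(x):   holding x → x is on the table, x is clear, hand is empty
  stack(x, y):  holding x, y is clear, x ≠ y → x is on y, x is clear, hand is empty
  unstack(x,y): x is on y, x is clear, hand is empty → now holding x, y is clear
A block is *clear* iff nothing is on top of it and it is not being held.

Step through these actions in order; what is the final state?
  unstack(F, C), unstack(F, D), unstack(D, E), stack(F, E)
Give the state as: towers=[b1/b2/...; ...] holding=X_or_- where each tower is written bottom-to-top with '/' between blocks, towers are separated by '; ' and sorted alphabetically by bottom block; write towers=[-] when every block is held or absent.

step 1 (unstack(F, C)): towers=[B/A/C; D; E] holding=F
step 2 (unstack(F, D)) [no-op]: towers=[B/A/C; D; E] holding=F
step 3 (unstack(D, E)) [no-op]: towers=[B/A/C; D; E] holding=F
step 4 (stack(F, E)): towers=[B/A/C; D; E/F] holding=-

towers=[B/A/C; D; E/F] holding=-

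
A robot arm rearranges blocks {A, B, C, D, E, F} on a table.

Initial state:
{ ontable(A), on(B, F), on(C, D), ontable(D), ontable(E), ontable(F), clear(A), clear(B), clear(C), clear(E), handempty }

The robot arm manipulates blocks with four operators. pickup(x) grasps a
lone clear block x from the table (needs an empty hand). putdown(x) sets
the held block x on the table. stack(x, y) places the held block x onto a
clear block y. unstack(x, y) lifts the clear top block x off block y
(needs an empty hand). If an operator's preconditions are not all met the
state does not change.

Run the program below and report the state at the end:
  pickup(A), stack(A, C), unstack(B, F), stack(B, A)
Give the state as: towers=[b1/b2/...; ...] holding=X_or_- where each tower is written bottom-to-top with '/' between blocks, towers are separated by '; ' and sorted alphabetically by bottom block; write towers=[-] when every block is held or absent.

towers=[D/C/A/B; E; F] holding=-

step 1 (pickup(A)): towers=[D/C; E; F/B] holding=A
step 2 (stack(A, C)): towers=[D/C/A; E; F/B] holding=-
step 3 (unstack(B, F)): towers=[D/C/A; E; F] holding=B
step 4 (stack(B, A)): towers=[D/C/A/B; E; F] holding=-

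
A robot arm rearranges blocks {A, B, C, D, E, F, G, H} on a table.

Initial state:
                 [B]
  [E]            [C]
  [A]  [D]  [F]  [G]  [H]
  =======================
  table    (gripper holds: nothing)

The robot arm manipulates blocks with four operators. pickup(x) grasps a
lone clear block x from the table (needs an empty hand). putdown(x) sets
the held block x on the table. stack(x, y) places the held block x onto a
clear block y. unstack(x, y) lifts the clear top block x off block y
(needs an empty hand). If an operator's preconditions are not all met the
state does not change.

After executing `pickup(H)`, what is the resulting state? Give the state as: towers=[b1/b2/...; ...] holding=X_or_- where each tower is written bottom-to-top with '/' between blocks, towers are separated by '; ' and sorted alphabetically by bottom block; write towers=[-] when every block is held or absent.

before: towers=[A/E; D; F; G/C/B; H] holding=-
pre[pickup(H)]: clear(H) ok, ontable(H) ok, handempty ok
all met → apply pickup(H)
after:  towers=[A/E; D; F; G/C/B] holding=H

towers=[A/E; D; F; G/C/B] holding=H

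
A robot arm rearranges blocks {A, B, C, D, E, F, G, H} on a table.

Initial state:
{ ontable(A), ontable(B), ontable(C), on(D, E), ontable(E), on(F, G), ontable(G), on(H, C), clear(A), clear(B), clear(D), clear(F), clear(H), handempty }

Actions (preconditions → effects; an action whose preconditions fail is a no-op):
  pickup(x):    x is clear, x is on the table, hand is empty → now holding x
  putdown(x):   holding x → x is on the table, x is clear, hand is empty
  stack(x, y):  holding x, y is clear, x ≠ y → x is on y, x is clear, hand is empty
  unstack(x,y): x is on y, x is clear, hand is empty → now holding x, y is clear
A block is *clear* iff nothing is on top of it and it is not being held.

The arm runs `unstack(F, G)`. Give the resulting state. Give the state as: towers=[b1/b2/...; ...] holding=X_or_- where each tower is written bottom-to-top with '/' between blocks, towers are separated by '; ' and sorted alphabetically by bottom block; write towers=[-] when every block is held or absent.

before: towers=[A; B; C/H; E/D; G/F] holding=-
pre[unstack(F, G)]: on(F,G) yes, clear(F) yes, handempty yes
all met → apply unstack(F, G)
after:  towers=[A; B; C/H; E/D; G] holding=F

towers=[A; B; C/H; E/D; G] holding=F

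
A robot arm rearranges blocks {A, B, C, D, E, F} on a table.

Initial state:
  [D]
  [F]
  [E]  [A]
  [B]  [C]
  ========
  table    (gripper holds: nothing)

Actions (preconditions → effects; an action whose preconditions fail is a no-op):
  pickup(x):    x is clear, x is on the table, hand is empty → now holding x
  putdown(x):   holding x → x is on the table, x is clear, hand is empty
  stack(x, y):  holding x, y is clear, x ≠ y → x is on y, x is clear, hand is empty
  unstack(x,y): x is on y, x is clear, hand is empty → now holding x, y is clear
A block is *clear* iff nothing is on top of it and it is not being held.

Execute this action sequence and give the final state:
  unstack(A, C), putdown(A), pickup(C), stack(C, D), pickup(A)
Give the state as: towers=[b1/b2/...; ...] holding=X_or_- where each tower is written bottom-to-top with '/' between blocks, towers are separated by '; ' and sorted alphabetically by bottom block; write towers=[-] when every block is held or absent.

step 1 (unstack(A, C)): towers=[B/E/F/D; C] holding=A
step 2 (putdown(A)): towers=[A; B/E/F/D; C] holding=-
step 3 (pickup(C)): towers=[A; B/E/F/D] holding=C
step 4 (stack(C, D)): towers=[A; B/E/F/D/C] holding=-
step 5 (pickup(A)): towers=[B/E/F/D/C] holding=A

towers=[B/E/F/D/C] holding=A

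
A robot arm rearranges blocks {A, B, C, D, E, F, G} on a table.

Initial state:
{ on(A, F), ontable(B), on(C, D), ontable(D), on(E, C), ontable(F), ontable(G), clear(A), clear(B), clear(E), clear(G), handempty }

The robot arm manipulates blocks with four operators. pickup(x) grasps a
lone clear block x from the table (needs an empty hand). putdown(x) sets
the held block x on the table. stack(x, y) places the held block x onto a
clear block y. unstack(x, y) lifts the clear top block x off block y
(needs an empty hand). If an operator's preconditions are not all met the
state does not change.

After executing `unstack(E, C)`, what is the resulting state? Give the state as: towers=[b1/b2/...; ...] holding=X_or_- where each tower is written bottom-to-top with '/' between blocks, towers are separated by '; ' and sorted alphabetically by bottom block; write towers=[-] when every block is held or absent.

towers=[B; D/C; F/A; G] holding=E

before: towers=[B; D/C/E; F/A; G] holding=-
pre[unstack(E, C)]: on(E,C) ok, clear(E) ok, handempty ok
all met → apply unstack(E, C)
after:  towers=[B; D/C; F/A; G] holding=E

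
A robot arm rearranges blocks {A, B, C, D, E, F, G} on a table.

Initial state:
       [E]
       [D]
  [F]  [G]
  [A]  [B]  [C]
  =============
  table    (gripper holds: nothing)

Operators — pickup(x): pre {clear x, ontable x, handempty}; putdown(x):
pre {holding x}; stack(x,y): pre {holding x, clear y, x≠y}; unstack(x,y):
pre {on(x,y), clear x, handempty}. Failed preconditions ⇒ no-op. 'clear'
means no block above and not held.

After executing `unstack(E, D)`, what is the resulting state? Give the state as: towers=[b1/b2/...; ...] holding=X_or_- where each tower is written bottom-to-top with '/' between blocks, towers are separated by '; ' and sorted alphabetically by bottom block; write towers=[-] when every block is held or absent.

before: towers=[A/F; B/G/D/E; C] holding=-
pre[unstack(E, D)]: on(E,D) ✓, clear(E) ✓, handempty ✓
all met → apply unstack(E, D)
after:  towers=[A/F; B/G/D; C] holding=E

towers=[A/F; B/G/D; C] holding=E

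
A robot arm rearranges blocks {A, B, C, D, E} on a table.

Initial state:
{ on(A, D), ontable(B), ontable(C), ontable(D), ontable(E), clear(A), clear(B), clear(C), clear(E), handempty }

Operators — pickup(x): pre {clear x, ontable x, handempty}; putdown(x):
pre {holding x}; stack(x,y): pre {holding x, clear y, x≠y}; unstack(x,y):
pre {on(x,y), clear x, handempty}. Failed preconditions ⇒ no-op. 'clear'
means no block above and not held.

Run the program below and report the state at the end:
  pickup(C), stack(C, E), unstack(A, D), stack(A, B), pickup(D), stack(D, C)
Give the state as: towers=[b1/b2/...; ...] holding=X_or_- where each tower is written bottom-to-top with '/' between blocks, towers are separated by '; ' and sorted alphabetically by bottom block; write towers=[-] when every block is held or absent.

towers=[B/A; E/C/D] holding=-

step 1 (pickup(C)): towers=[B; D/A; E] holding=C
step 2 (stack(C, E)): towers=[B; D/A; E/C] holding=-
step 3 (unstack(A, D)): towers=[B; D; E/C] holding=A
step 4 (stack(A, B)): towers=[B/A; D; E/C] holding=-
step 5 (pickup(D)): towers=[B/A; E/C] holding=D
step 6 (stack(D, C)): towers=[B/A; E/C/D] holding=-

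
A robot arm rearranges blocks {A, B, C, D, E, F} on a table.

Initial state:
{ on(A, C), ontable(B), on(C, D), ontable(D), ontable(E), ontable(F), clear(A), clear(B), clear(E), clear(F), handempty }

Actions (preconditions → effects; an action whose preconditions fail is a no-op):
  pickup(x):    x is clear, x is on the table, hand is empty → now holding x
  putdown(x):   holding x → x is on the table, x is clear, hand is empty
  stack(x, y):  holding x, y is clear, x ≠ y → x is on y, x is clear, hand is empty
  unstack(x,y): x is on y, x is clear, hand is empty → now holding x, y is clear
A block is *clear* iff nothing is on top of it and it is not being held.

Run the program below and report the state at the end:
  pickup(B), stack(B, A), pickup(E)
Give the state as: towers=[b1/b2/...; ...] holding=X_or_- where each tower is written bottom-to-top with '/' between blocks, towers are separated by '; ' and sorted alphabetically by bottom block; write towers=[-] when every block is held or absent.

towers=[D/C/A/B; F] holding=E

step 1 (pickup(B)): towers=[D/C/A; E; F] holding=B
step 2 (stack(B, A)): towers=[D/C/A/B; E; F] holding=-
step 3 (pickup(E)): towers=[D/C/A/B; F] holding=E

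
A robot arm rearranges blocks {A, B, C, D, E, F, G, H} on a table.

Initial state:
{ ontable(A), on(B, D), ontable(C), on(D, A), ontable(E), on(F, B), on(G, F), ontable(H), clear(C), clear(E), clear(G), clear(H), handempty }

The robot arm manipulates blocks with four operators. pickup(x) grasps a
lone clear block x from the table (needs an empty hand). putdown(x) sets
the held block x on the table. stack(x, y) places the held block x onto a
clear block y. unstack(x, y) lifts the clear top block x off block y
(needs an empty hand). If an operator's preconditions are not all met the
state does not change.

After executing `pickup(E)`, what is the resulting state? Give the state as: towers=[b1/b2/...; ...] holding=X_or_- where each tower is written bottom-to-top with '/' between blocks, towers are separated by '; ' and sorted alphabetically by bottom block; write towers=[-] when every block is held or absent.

towers=[A/D/B/F/G; C; H] holding=E

before: towers=[A/D/B/F/G; C; E; H] holding=-
pre[pickup(E)]: clear(E) yes, ontable(E) yes, handempty yes
all met → apply pickup(E)
after:  towers=[A/D/B/F/G; C; H] holding=E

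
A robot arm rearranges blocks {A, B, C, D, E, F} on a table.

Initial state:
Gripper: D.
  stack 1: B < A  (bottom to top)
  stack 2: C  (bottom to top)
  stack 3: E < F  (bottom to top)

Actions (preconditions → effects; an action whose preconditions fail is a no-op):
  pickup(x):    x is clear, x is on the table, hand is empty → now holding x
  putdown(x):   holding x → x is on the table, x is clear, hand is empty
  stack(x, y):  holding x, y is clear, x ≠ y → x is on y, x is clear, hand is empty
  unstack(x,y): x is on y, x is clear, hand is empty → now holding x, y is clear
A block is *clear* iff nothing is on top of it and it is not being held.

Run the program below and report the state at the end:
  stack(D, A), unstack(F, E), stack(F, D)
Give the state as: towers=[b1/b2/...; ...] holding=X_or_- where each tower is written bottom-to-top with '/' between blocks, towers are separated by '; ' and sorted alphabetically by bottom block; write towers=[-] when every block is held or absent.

towers=[B/A/D/F; C; E] holding=-

step 1 (stack(D, A)): towers=[B/A/D; C; E/F] holding=-
step 2 (unstack(F, E)): towers=[B/A/D; C; E] holding=F
step 3 (stack(F, D)): towers=[B/A/D/F; C; E] holding=-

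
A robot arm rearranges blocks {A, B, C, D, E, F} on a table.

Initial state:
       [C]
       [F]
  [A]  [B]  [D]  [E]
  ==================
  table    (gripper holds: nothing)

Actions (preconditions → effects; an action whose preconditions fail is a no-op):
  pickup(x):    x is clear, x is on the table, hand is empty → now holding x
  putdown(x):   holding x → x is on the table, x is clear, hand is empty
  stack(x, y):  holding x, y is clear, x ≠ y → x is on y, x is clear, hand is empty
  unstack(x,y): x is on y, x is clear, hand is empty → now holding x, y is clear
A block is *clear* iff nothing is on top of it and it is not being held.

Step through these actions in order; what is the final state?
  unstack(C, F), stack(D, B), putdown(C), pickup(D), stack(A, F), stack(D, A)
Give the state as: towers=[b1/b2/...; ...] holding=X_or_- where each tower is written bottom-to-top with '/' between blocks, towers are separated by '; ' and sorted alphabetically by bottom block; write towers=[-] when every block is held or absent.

step 1 (unstack(C, F)): towers=[A; B/F; D; E] holding=C
step 2 (stack(D, B)) [no-op]: towers=[A; B/F; D; E] holding=C
step 3 (putdown(C)): towers=[A; B/F; C; D; E] holding=-
step 4 (pickup(D)): towers=[A; B/F; C; E] holding=D
step 5 (stack(A, F)) [no-op]: towers=[A; B/F; C; E] holding=D
step 6 (stack(D, A)): towers=[A/D; B/F; C; E] holding=-

towers=[A/D; B/F; C; E] holding=-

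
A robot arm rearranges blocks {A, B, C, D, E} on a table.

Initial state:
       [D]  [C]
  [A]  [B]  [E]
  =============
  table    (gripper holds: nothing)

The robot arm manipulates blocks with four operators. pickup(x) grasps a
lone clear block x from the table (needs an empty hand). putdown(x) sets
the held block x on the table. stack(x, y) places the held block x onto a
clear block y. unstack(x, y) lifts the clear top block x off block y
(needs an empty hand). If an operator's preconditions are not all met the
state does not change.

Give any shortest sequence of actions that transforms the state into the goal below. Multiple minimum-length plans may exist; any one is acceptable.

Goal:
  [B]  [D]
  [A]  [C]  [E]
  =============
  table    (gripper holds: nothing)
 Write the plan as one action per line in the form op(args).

step 1 (unstack(C, E)): towers=[A; B/D; E] holding=C
step 2 (putdown(C)): towers=[A; B/D; C; E] holding=-
step 3 (unstack(D, B)): towers=[A; B; C; E] holding=D
step 4 (stack(D, C)): towers=[A; B; C/D; E] holding=-
step 5 (pickup(B)): towers=[A; C/D; E] holding=B
step 6 (stack(B, A)): towers=[A/B; C/D; E] holding=-
goal check: towers=[A/B; C/D; E] holding=- — reached (length 6, optimal by BFS)

unstack(C, E)
putdown(C)
unstack(D, B)
stack(D, C)
pickup(B)
stack(B, A)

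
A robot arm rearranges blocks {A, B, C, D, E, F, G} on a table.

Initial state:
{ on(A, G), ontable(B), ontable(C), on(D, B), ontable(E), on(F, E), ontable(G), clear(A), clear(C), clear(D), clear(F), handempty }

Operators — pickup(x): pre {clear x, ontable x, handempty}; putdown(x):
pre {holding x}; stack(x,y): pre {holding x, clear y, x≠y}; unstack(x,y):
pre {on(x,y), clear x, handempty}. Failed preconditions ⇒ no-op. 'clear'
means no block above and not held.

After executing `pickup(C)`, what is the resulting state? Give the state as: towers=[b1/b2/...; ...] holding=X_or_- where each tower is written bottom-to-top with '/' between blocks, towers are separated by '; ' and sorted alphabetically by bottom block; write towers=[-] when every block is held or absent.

towers=[B/D; E/F; G/A] holding=C

before: towers=[B/D; C; E/F; G/A] holding=-
pre[pickup(C)]: clear(C) yes, ontable(C) yes, handempty yes
all met → apply pickup(C)
after:  towers=[B/D; E/F; G/A] holding=C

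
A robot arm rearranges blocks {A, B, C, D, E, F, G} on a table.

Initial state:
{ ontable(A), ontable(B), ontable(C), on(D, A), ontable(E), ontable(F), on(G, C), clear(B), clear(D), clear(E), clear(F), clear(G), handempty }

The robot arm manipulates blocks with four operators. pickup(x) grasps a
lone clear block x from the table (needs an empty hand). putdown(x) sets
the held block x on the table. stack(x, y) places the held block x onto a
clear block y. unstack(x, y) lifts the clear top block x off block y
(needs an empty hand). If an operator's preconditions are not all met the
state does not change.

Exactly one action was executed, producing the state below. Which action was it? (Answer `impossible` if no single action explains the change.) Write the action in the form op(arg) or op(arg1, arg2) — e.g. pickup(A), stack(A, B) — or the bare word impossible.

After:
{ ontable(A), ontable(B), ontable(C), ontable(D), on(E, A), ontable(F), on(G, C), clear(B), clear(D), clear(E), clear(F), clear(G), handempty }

target: towers=[A/E; B; C/G; D; F] holding=-
         pickup(B) → towers=[A/D; C/G; E; F] holding=B
         pickup(F) → towers=[A/D; B; C/G; E] holding=F
     unstack(G, C) → towers=[A/D; B; C; E; F] holding=G
     unstack(D, A) → towers=[A; B; C/G; E; F] holding=D
         pickup(E) → towers=[A/D; B; C/G; F] holding=E
none of the 5 applicable actions match → impossible

impossible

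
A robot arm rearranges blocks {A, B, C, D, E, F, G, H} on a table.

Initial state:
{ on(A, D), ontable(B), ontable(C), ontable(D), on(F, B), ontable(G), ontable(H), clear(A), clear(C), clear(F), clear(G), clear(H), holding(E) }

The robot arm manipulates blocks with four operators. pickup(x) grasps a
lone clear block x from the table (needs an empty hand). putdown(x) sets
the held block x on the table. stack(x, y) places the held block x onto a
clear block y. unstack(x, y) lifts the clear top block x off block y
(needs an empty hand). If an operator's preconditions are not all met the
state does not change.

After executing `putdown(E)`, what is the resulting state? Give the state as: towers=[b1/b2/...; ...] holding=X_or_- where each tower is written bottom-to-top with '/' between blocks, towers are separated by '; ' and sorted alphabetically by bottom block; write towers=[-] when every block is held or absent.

before: towers=[B/F; C; D/A; G; H] holding=E
pre[putdown(E)]: holding(E) ✓
all met → apply putdown(E)
after:  towers=[B/F; C; D/A; E; G; H] holding=-

towers=[B/F; C; D/A; E; G; H] holding=-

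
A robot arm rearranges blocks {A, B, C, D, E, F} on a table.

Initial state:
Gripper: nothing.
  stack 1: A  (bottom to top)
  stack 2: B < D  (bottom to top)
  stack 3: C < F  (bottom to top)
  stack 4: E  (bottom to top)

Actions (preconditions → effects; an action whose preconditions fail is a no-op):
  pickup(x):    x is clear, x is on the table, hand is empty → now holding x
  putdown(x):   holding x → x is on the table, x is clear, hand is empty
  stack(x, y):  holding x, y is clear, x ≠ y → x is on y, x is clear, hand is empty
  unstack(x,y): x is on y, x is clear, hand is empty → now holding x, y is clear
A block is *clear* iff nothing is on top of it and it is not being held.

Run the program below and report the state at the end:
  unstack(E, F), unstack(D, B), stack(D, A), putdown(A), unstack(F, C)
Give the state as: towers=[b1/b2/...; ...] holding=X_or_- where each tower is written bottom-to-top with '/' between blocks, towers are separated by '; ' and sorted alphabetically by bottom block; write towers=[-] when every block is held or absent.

towers=[A/D; B; C; E] holding=F

step 1 (unstack(E, F)) [no-op]: towers=[A; B/D; C/F; E] holding=-
step 2 (unstack(D, B)): towers=[A; B; C/F; E] holding=D
step 3 (stack(D, A)): towers=[A/D; B; C/F; E] holding=-
step 4 (putdown(A)) [no-op]: towers=[A/D; B; C/F; E] holding=-
step 5 (unstack(F, C)): towers=[A/D; B; C; E] holding=F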